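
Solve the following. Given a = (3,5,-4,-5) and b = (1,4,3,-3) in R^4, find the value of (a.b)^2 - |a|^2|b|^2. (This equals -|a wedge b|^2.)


a . b = 3*1 + 5*4 + (-4)*3 + (-5)*(-3)
= 3 + 20 + (-12) + 15 = 26
|a|^2 = 3^2 + 5^2 + (-4)^2 + (-5)^2 = 75
|b|^2 = 1^2 + 4^2 + 3^2 + (-3)^2 = 35
(a.b)^2 = 26^2 = 676
|a|^2 * |b|^2 = 75 * 35 = 2625
Result = 676 - 2625 = -1949


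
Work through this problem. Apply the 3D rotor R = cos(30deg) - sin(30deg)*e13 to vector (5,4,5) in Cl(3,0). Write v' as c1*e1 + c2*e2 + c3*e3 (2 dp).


Rotor R = cos(30deg) - sin(30deg)*e13
Rotation angle theta = 2 * 30 = 60 degrees in the e13 plane (e1 -> e3).
The component perpendicular to the plane (e2) is invariant: v'_2 = v2 = 4.00
cos(60deg) = 0.5000, sin(60deg) = 0.8660
v'_1 = v1*cos(theta) - v3*sin(theta) = 5*0.5000 - 5*0.8660 = -1.83
v'_3 = v1*sin(theta) + v3*cos(theta) = 5*0.8660 + 5*0.5000 = 6.83
v' = -1.83*e1 + 4.00*e2 + 6.83*e3


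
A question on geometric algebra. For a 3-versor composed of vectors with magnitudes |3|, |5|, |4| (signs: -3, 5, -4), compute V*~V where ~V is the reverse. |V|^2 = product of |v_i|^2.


Each vector v_i has |v_i|^2 = s_i^2
Squared scales: (-3)^2 = 9, 5^2 = 25, (-4)^2 = 16
|V|^2 = 9 * 25 * 16
= 3600


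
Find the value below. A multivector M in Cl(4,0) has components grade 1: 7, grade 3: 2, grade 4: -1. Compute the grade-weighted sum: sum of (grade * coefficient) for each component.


Grade-weighted sum = sum of grade_k * coefficient_k
1*7 = 7
3*2 = 6
4*(-1) = -4
Total = 7 + 6 + (-4) = 9


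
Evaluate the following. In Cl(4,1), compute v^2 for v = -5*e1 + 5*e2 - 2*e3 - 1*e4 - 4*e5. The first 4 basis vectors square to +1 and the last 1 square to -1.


v^2 = sum of c_i^2 * e_i^2
Positive signature terms (e_i^2 = +1): (-5)^2 + 5^2 + (-2)^2 + (-1)^2 = 55
Negative signature terms (e_j^2 = -1): (-4)^2 = 16
v^2 = 55 - 16 = 39


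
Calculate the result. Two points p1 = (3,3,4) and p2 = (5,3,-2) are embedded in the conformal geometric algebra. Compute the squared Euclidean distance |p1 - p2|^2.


p1 - p2 = (-2, 0, 6)
|p1 - p2|^2 = (-2)^2 + 0^2 + 6^2
= 4 + 0 + 36
= 40


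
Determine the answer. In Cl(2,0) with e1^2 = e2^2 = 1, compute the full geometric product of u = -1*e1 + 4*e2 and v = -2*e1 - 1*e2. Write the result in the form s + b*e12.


Expand: (-1*e1 + 4*e2)(-2*e1 - 1*e2)
= (-1)*(-2)*e1e1 + (-1)*(-1)*e1e2 + 4*(-2)*e2e1 + 4*(-1)*e2e2
Using e1^2 = e2^2 = 1, e2e1 = -e1e2:
Scalar part s = (-1)*(-2) + 4*(-1) = 2 + (-4) = -2
Bivector part b = (-1)*(-1) - 4*(-2) = 1 - (-8) = 9
uv = -2 + 9*e12


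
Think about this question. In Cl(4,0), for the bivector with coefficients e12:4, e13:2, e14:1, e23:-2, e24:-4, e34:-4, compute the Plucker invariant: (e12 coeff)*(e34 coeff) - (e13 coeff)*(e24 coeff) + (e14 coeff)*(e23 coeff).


Plucker relation: af - be + cd
a*f = 4*(-4) = -16
b*e = 2*(-4) = -8
c*d = 1*(-2) = -2
af - be + cd = -16 - (-8) + (-2)
= -10


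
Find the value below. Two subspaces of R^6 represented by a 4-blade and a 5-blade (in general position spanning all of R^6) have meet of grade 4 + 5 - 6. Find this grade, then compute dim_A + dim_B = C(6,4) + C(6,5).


Meet grade = grade(A) + grade(B) - n
= 4 + 5 - 6 = 3
C(6,4) = 15
C(6,5) = 6
dim_A + dim_B = 15 + 6 = 21


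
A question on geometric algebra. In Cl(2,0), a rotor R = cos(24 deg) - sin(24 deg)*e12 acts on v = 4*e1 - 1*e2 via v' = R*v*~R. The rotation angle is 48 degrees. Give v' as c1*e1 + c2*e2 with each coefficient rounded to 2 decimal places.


Rotor R = cos(24deg) - sin(24deg)*e12
Rotation angle theta = 2 * 24 = 48 degrees
v' = R*v*~R rotates v by theta.
cos(48deg) = 0.6691, sin(48deg) = 0.7431
v'_1 = 4*cos(48deg) - (-1)*sin(48deg)
= 4*0.6691 - (-1)*0.7431
= 3.42
v'_2 = 4*sin(48deg) + (-1)*cos(48deg)
= 4*0.7431 + (-1)*0.6691
= 2.30
v' = 3.42*e1 + 2.30*e2


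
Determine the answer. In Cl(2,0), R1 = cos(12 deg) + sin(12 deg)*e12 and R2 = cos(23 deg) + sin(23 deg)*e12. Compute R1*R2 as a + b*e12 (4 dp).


Same-plane rotors commute and their half-angles add:
R1*R2 = cos(a1 + a2) + sin(a1 + a2)*e12.
a1 + a2 = 12 + 23 = 35 deg
cos(35 deg) = 0.8192
sin(35 deg) = 0.5736
R1*R2 = 0.8192 + 0.5736*e12


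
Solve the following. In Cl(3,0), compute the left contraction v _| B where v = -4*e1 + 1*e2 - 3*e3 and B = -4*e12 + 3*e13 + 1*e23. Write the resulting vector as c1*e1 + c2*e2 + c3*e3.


Left contraction v _| B = <vB>_1 (grade-1 part of the geometric product vB).
Using e1_|e12 = e2, e2_|e12 = -e1, e1_|e13 = e3, e3_|e13 = -e1, e2_|e23 = e3, e3_|e23 = -e2:
e1 coeff: -v2*b12 - v3*b13 = -(1)*(-4) - (-3)*(3) = 13
e2 coeff: v1*b12 - v3*b23 = (-4)*(-4) - (-3)*(1) = 19
e3 coeff: v1*b13 + v2*b23 = (-4)*(3) + (1)*(1) = -11
v _| B = 13*e1 + 19*e2 - 11*e3


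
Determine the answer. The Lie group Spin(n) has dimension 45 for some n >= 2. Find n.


dim Spin(n) = dim so(n) = n(n-1)/2.
Solve n(n-1)/2 = 45, i.e. n^2 - n - 90 = 0.
Discriminant = 1 + 8*45 = 361
n = (1 + sqrt(361))/2 = (1 + 19)/2 = 10


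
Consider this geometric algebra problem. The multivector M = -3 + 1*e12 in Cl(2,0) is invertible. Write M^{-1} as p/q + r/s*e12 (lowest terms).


M = -3 + 1*e12, where e12^2 = -1.
Since M commutes with its reverse ~M = a - b*e12, M * ~M = a^2 - b^2*e12^2 = a^2 + b^2.
So M^{-1} = ~M / (a^2 + b^2) = (a - b*e12)/(a^2 + b^2).
a^2 + b^2 = 9 + 1 = 10
Scalar part = -3/10 = -3/10
Bivector coeff = -1/10 = -1/10
M^{-1} = -3/10 - 1/10*e12


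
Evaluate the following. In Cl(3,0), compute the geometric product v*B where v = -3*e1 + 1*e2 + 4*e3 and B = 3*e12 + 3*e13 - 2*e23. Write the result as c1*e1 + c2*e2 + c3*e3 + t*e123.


vB has grade-1 (vector) and grade-3 (trivector) parts: vB = (v _| B) + (v ^ B).
Vector part <vB>_1:
  e1: -v2*b12 - v3*b13 = -(1)*(3) - (4)*(3) = -15
  e2: v1*b12 - v3*b23 = (-3)*(3) - (4)*(-2) = -1
  e3: v1*b13 + v2*b23 = (-3)*(3) + (1)*(-2) = -11
Trivector part <vB>_3:
  e123: v1*b23 - v2*b13 + v3*b12 = (-3)*(-2) - (1)*(3) + (4)*(3) = 15
vB = -15*e1 - 1*e2 - 11*e3 + 15*e123


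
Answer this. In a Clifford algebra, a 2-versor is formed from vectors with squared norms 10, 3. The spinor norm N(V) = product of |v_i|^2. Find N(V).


Spinor norm N(V) = |v1|^2 * |v2|^2 * ... * |v2|^2
= 10 * 3
Running product: 10, 30
N(V) = 30


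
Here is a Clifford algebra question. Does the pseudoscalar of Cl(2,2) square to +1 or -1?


The pseudoscalar I = e1...e_n (product of all n generators) of Cl(p,q) satisfies I^2 = (-1)^(q + n(n-1)/2).
p = 2, q = 2, n = p + q = 4
n(n-1)/2 = 4 * 3 / 2 = 6
Exponent = q + n(n-1)/2 = 2 + 6 = 8
I^2 = (-1)^8 = +1


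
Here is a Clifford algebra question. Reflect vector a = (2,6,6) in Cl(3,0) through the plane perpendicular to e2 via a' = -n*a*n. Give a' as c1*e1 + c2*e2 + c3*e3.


Reflection formula: a' = -n*a*n, with n = e2 (unit vector, n^2 = 1).
For reflection through hyperplane perp to e2:
The component along e2 flips sign, others stay.
a = (2, 6, 6)
a' = (2, -6, 6)
a' = 2*e1 - 6*e2 + 6*e3


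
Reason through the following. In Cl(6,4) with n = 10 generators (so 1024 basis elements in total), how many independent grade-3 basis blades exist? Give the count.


Number of grade-k basis blades in Cl(p,q) with n = p + q is C(n, k).
n = 6 + 4 = 10
C(10, 3) = 10! / (3! * 7!)
= 3628800 / (6 * 5040)
= 120


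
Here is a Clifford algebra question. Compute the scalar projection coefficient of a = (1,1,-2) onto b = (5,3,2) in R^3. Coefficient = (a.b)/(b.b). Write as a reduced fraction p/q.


Projection coefficient = (a . b) / (b . b)
a . b = 1*5 + 1*3 + (-2)*2
= 5 + 3 + (-4) = 4
b . b = 5^2 + 3^2 + 2^2
= 25 + 9 + 4 = 38
Coefficient = 4/38
In lowest terms: 2/19


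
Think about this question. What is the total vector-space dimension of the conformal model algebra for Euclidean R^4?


The conformal model of R^4 uses Cl(5,1): the 4 Euclidean generators plus two extra orthogonal generators e+ (e+^2 = +1) and e- (e-^2 = -1), from which the null vectors e0, einf are built.
Number of generators m = 4 + 2 = 6.
dim Cl(p,q) = 2^m = 2^6 = 64


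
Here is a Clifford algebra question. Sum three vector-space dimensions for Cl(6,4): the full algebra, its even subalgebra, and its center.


n = 6 + 4 = 10
Total dim = 2^10 = 1024
Even subalgebra dim = 2^9 = 512
n is even, so center dim = 1
Sum = 1024 + 512 + 1 = 1537


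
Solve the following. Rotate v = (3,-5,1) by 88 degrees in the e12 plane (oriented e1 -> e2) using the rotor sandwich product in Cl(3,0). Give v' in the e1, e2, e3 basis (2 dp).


Rotor R = cos(44deg) - sin(44deg)*e12
Rotation angle theta = 2 * 44 = 88 degrees in the e12 plane (e1 -> e2).
The component perpendicular to the plane (e3) is invariant: v'_3 = v3 = 1.00
cos(88deg) = 0.0349, sin(88deg) = 0.9994
v'_1 = v1*cos(theta) - v2*sin(theta) = 3*0.0349 - (-5)*0.9994 = 5.10
v'_2 = v1*sin(theta) + v2*cos(theta) = 3*0.9994 + (-5)*0.0349 = 2.82
v' = 5.10*e1 + 2.82*e2 + 1.00*e3


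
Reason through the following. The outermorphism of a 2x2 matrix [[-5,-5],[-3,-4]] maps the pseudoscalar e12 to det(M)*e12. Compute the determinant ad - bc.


The outermorphism of a linear map f sends e1^e2 to f(e1)^f(e2).
f(e1) = -5*e1 - 3*e2
f(e2) = -5*e1 - 4*e2
f(e1) ^ f(e2) = (-5*e1 - 3*e2) ^ (-5*e1 - 4*e2)
= (-5)*(-4)*e12 + (-3)*(-5)*e21
= (20 - 15)*e12
= 5*e12
Coefficient = 5


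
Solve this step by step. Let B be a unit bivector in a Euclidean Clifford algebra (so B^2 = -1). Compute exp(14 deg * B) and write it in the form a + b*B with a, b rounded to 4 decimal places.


For a unit bivector B with B^2 = -1, the exponential series gives
e^(theta*B) = cos(theta) + sin(theta)*B (the GA analogue of Euler's formula).
theta = 14 degrees = 0.244346 rad
cos(14 deg) = 0.9703
sin(14 deg) = 0.2419
exp(theta*B) = 0.9703 + 0.2419*B


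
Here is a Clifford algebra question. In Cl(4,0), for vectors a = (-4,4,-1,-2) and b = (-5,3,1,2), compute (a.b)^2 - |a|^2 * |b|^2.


a . b = (-4)*(-5) + 4*3 + (-1)*1 + (-2)*2
= 20 + 12 + (-1) + (-4) = 27
|a|^2 = (-4)^2 + 4^2 + (-1)^2 + (-2)^2 = 37
|b|^2 = (-5)^2 + 3^2 + 1^2 + 2^2 = 39
(a.b)^2 = 27^2 = 729
|a|^2 * |b|^2 = 37 * 39 = 1443
Result = 729 - 1443 = -714


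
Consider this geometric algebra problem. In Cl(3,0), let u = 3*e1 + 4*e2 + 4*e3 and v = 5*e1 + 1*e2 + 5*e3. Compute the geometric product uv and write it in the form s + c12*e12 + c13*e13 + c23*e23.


In Cl(3,0): e_i^2 = 1, e_ie_j = -e_je_i for i != j.
Scalar part = u . v = 3*5 + 4*1 + 4*5
= 15 + 4 + 20 = 39
e12 coeff = 3*1 - 4*5 = 3 - 20 = -17
e13 coeff = 3*5 - 4*5 = 15 - 20 = -5
e23 coeff = 4*5 - 4*1 = 20 - 4 = 16
uv = 39 - 17*e12 - 5*e13 + 16*e23


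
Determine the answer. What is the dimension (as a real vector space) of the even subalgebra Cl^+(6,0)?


Even subalgebra dimension = 2^(n-1)
n = 6 + 0 = 6
2^(6 - 1) = 2^5 = 32
Verification: sum of C(6,k) for even k = 1 + 15 + 15 + 1 = 32
Result = 32


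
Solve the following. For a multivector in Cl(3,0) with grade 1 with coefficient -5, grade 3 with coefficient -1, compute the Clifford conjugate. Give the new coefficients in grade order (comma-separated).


Clifford conjugate sign for grade k: (-1)^(k(k+1)/2)
Grade 1: (-1)^(1*2/2) = (-1)^1 = -1, coeff -5 -> 5
Grade 3: (-1)^(3*4/2) = (-1)^6 = 1, coeff -1 -> -1
Conjugated coefficients: 5, -1


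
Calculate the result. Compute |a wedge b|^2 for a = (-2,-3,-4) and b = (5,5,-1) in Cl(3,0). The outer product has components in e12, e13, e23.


a wedge b = (a1*b2 - a2*b1)*e12 + (a1*b3 - a3*b1)*e13 + (a2*b3 - a3*b2)*e23
e12 coeff: (-2)*5 - (-3)*5 = -10 - (-15) = 5
e13 coeff: (-2)*(-1) - (-4)*5 = 2 - (-20) = 22
e23 coeff: (-3)*(-1) - (-4)*5 = 3 - (-20) = 23
|a wedge b|^2 = 5^2 + 22^2 + 23^2
= 25 + 484 + 529
= 1038


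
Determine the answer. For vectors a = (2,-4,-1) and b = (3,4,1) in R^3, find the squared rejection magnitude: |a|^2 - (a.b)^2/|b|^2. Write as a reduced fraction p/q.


|a|^2 = 2^2 + (-4)^2 + (-1)^2 = 21
|b|^2 = 3^2 + 4^2 + 1^2 = 26
a . b = 2*3 + (-4)*4 + (-1)*1 = -11
(a.b)^2 = (-11)^2 = 121
|rej|^2 = 21 - 121/26
= (546 - 121)/26
= 425/26
In lowest terms: 425/26


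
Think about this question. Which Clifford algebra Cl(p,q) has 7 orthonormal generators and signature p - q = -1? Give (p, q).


We need p + q = 7 and p - q = -1.
Adding: 2p = 7 + (-1) = 6, so p = 3.
Then q = 7 - 3 = 4.
(p, q) = (3, 4)


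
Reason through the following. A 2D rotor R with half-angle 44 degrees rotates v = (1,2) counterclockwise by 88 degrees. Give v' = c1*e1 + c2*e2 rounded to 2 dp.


Rotor R = cos(44deg) - sin(44deg)*e12
Rotation angle theta = 2 * 44 = 88 degrees
v' = R*v*~R rotates v by theta.
cos(88deg) = 0.0349, sin(88deg) = 0.9994
v'_1 = 1*cos(88deg) - 2*sin(88deg)
= 1*0.0349 - 2*0.9994
= -1.96
v'_2 = 1*sin(88deg) + 2*cos(88deg)
= 1*0.9994 + 2*0.0349
= 1.07
v' = -1.96*e1 + 1.07*e2


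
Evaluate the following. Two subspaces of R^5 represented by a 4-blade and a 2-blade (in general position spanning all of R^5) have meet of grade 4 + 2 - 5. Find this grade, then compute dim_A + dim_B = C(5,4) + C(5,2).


Meet grade = grade(A) + grade(B) - n
= 4 + 2 - 5 = 1
C(5,4) = 5
C(5,2) = 10
dim_A + dim_B = 5 + 10 = 15


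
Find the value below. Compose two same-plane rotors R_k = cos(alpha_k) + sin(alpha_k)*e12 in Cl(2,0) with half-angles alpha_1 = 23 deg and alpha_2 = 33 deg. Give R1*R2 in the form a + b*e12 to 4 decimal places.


Same-plane rotors commute and their half-angles add:
R1*R2 = cos(a1 + a2) + sin(a1 + a2)*e12.
a1 + a2 = 23 + 33 = 56 deg
cos(56 deg) = 0.5592
sin(56 deg) = 0.8290
R1*R2 = 0.5592 + 0.8290*e12


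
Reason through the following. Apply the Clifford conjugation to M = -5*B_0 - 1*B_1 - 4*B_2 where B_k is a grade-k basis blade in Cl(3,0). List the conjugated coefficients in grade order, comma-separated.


Clifford conjugate sign for grade k: (-1)^(k(k+1)/2)
Grade 0: (-1)^(0*1/2) = (-1)^0 = 1, coeff -5 -> -5
Grade 1: (-1)^(1*2/2) = (-1)^1 = -1, coeff -1 -> 1
Grade 2: (-1)^(2*3/2) = (-1)^3 = -1, coeff -4 -> 4
Conjugated coefficients: -5, 1, 4


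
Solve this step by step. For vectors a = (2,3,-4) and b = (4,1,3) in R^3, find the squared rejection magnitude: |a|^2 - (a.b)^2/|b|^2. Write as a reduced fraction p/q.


|a|^2 = 2^2 + 3^2 + (-4)^2 = 29
|b|^2 = 4^2 + 1^2 + 3^2 = 26
a . b = 2*4 + 3*1 + (-4)*3 = -1
(a.b)^2 = (-1)^2 = 1
|rej|^2 = 29 - 1/26
= (754 - 1)/26
= 753/26
In lowest terms: 753/26


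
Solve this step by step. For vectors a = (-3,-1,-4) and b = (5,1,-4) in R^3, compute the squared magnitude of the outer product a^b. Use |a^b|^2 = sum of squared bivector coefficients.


a wedge b = (a1*b2 - a2*b1)*e12 + (a1*b3 - a3*b1)*e13 + (a2*b3 - a3*b2)*e23
e12 coeff: (-3)*1 - (-1)*5 = -3 - (-5) = 2
e13 coeff: (-3)*(-4) - (-4)*5 = 12 - (-20) = 32
e23 coeff: (-1)*(-4) - (-4)*1 = 4 - (-4) = 8
|a wedge b|^2 = 2^2 + 32^2 + 8^2
= 4 + 1024 + 64
= 1092


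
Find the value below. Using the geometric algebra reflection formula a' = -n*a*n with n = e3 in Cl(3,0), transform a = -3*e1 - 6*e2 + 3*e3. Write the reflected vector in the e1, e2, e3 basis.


Reflection formula: a' = -n*a*n, with n = e3 (unit vector, n^2 = 1).
For reflection through hyperplane perp to e3:
The component along e3 flips sign, others stay.
a = (-3, -6, 3)
a' = (-3, -6, -3)
a' = -3*e1 - 6*e2 - 3*e3


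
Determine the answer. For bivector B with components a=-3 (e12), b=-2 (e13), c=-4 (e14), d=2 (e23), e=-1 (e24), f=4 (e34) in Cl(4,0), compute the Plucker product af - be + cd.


Plucker relation: af - be + cd
a*f = (-3)*4 = -12
b*e = (-2)*(-1) = 2
c*d = (-4)*2 = -8
af - be + cd = -12 - 2 + (-8)
= -22


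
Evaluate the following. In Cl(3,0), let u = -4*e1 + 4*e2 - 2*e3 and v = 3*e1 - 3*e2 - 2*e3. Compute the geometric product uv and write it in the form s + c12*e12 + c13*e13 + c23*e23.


In Cl(3,0): e_i^2 = 1, e_ie_j = -e_je_i for i != j.
Scalar part = u . v = (-4)*3 + 4*(-3) + (-2)*(-2)
= -12 + (-12) + 4 = -20
e12 coeff = (-4)*(-3) - 4*3 = 12 - 12 = 0
e13 coeff = (-4)*(-2) - (-2)*3 = 8 - (-6) = 14
e23 coeff = 4*(-2) - (-2)*(-3) = -8 - 6 = -14
uv = -20 + 0*e12 + 14*e13 - 14*e23


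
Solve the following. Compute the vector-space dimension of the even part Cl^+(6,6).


Even subalgebra dimension = 2^(n-1)
n = 6 + 6 = 12
2^(12 - 1) = 2^11 = 2048
Verification: sum of C(12,k) for even k = 1 + 66 + 495 + 924 + 495 + 66 + 1 = 2048
Result = 2048


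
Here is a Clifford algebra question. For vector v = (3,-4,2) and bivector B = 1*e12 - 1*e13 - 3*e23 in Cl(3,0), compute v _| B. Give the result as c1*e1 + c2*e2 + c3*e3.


Left contraction v _| B = <vB>_1 (grade-1 part of the geometric product vB).
Using e1_|e12 = e2, e2_|e12 = -e1, e1_|e13 = e3, e3_|e13 = -e1, e2_|e23 = e3, e3_|e23 = -e2:
e1 coeff: -v2*b12 - v3*b13 = -(-4)*(1) - (2)*(-1) = 6
e2 coeff: v1*b12 - v3*b23 = (3)*(1) - (2)*(-3) = 9
e3 coeff: v1*b13 + v2*b23 = (3)*(-1) + (-4)*(-3) = 9
v _| B = 6*e1 + 9*e2 + 9*e3


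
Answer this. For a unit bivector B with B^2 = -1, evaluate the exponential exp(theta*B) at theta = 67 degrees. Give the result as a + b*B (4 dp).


For a unit bivector B with B^2 = -1, the exponential series gives
e^(theta*B) = cos(theta) + sin(theta)*B (the GA analogue of Euler's formula).
theta = 67 degrees = 1.169371 rad
cos(67 deg) = 0.3907
sin(67 deg) = 0.9205
exp(theta*B) = 0.3907 + 0.9205*B


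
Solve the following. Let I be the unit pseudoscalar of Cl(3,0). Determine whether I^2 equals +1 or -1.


The pseudoscalar I = e1...e_n (product of all n generators) of Cl(p,q) satisfies I^2 = (-1)^(q + n(n-1)/2).
p = 3, q = 0, n = p + q = 3
n(n-1)/2 = 3 * 2 / 2 = 3
Exponent = q + n(n-1)/2 = 0 + 3 = 3
I^2 = (-1)^3 = -1


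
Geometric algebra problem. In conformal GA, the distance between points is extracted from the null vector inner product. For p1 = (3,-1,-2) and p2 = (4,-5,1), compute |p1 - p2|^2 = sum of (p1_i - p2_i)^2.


p1 - p2 = (-1, 4, -3)
|p1 - p2|^2 = (-1)^2 + 4^2 + (-3)^2
= 1 + 16 + 9
= 26


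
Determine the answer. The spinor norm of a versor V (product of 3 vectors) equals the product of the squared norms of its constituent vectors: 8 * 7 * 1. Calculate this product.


Spinor norm N(V) = |v1|^2 * |v2|^2 * ... * |v3|^2
= 8 * 7 * 1
Running product: 8, 56, 56
N(V) = 56


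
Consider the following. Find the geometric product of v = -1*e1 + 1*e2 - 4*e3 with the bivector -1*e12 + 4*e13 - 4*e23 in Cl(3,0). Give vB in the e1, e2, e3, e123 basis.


vB has grade-1 (vector) and grade-3 (trivector) parts: vB = (v _| B) + (v ^ B).
Vector part <vB>_1:
  e1: -v2*b12 - v3*b13 = -(1)*(-1) - (-4)*(4) = 17
  e2: v1*b12 - v3*b23 = (-1)*(-1) - (-4)*(-4) = -15
  e3: v1*b13 + v2*b23 = (-1)*(4) + (1)*(-4) = -8
Trivector part <vB>_3:
  e123: v1*b23 - v2*b13 + v3*b12 = (-1)*(-4) - (1)*(4) + (-4)*(-1) = 4
vB = 17*e1 - 15*e2 - 8*e3 + 4*e123


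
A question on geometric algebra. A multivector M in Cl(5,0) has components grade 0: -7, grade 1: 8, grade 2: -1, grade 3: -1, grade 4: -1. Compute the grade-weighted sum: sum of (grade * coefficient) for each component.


Grade-weighted sum = sum of grade_k * coefficient_k
0*(-7) = 0
1*8 = 8
2*(-1) = -2
3*(-1) = -3
4*(-1) = -4
Total = 0 + 8 + (-2) + (-3) + (-4) = -1


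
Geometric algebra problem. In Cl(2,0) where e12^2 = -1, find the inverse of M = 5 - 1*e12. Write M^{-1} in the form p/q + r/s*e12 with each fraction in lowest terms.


M = 5 - 1*e12, where e12^2 = -1.
Since M commutes with its reverse ~M = a - b*e12, M * ~M = a^2 - b^2*e12^2 = a^2 + b^2.
So M^{-1} = ~M / (a^2 + b^2) = (a - b*e12)/(a^2 + b^2).
a^2 + b^2 = 25 + 1 = 26
Scalar part = 5/26 = 5/26
Bivector coeff = 1/26 = 1/26
M^{-1} = 5/26 + 1/26*e12


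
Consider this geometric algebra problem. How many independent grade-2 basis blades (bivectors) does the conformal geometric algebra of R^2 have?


The conformal model of R^2 uses Cl(3,1) with m = 2 + 2 = 4 generators.
Number of grade-2 blades = C(m, 2) = C(4, 2)
= 4*3/2 = 6


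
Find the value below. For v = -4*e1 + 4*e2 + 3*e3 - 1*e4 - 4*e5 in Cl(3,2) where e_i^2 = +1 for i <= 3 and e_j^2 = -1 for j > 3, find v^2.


v^2 = sum of c_i^2 * e_i^2
Positive signature terms (e_i^2 = +1): (-4)^2 + 4^2 + 3^2 = 41
Negative signature terms (e_j^2 = -1): (-1)^2 + (-4)^2 = 17
v^2 = 41 - 17 = 24


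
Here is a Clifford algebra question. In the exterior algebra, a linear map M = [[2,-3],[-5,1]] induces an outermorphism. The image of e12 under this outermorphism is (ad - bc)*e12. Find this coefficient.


The outermorphism of a linear map f sends e1^e2 to f(e1)^f(e2).
f(e1) = 2*e1 - 5*e2
f(e2) = -3*e1 + 1*e2
f(e1) ^ f(e2) = (2*e1 - 5*e2) ^ (-3*e1 + 1*e2)
= 2*1*e12 + (-5)*(-3)*e21
= (2 - 15)*e12
= -13*e12
Coefficient = -13


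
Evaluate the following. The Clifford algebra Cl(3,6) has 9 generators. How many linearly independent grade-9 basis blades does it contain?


Number of grade-k basis blades in Cl(p,q) with n = p + q is C(n, k).
n = 3 + 6 = 9
C(9, 9) = 9! / (9! * 0!)
= 362880 / (362880 * 1)
= 1


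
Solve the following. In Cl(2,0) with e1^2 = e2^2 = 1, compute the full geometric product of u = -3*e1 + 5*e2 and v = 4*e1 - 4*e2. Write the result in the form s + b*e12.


Expand: (-3*e1 + 5*e2)(4*e1 - 4*e2)
= (-3)*4*e1e1 + (-3)*(-4)*e1e2 + 5*4*e2e1 + 5*(-4)*e2e2
Using e1^2 = e2^2 = 1, e2e1 = -e1e2:
Scalar part s = (-3)*4 + 5*(-4) = -12 + (-20) = -32
Bivector part b = (-3)*(-4) - 5*4 = 12 - 20 = -8
uv = -32 - 8*e12


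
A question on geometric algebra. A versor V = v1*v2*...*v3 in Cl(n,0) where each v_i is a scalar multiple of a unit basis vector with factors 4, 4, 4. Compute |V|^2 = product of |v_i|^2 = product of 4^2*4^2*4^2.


Each vector v_i has |v_i|^2 = s_i^2
Squared scales: 4^2 = 16, 4^2 = 16, 4^2 = 16
|V|^2 = 16 * 16 * 16
= 4096


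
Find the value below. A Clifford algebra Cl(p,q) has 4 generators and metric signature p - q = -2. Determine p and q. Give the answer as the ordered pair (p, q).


We need p + q = 4 and p - q = -2.
Adding: 2p = 4 + (-2) = 2, so p = 1.
Then q = 4 - 1 = 3.
(p, q) = (1, 3)


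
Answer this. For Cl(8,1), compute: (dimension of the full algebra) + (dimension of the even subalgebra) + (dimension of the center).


n = 8 + 1 = 9
Total dim = 2^9 = 512
Even subalgebra dim = 2^8 = 256
n is odd, so center dim = 2
Sum = 512 + 256 + 2 = 770


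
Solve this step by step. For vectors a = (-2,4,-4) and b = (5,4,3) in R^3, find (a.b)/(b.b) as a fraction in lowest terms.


Projection coefficient = (a . b) / (b . b)
a . b = (-2)*5 + 4*4 + (-4)*3
= -10 + 16 + (-12) = -6
b . b = 5^2 + 4^2 + 3^2
= 25 + 16 + 9 = 50
Coefficient = -6/50
In lowest terms: -3/25


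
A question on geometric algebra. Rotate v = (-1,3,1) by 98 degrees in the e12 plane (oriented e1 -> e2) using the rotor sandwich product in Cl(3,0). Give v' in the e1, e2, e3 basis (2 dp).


Rotor R = cos(49deg) - sin(49deg)*e12
Rotation angle theta = 2 * 49 = 98 degrees in the e12 plane (e1 -> e2).
The component perpendicular to the plane (e3) is invariant: v'_3 = v3 = 1.00
cos(98deg) = -0.1392, sin(98deg) = 0.9903
v'_1 = v1*cos(theta) - v2*sin(theta) = -1*(-0.1392) - 3*0.9903 = -2.83
v'_2 = v1*sin(theta) + v2*cos(theta) = -1*0.9903 + 3*(-0.1392) = -1.41
v' = -2.83*e1 - 1.41*e2 + 1.00*e3


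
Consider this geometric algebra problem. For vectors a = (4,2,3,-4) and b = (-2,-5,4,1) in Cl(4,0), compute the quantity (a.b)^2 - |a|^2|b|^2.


a . b = 4*(-2) + 2*(-5) + 3*4 + (-4)*1
= -8 + (-10) + 12 + (-4) = -10
|a|^2 = 4^2 + 2^2 + 3^2 + (-4)^2 = 45
|b|^2 = (-2)^2 + (-5)^2 + 4^2 + 1^2 = 46
(a.b)^2 = (-10)^2 = 100
|a|^2 * |b|^2 = 45 * 46 = 2070
Result = 100 - 2070 = -1970


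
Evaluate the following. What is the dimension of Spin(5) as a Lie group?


Spin(n) double-covers SO(n); both have Lie algebra so(n) of dimension n(n-1)/2.
n = 5
n(n-1) = 5 * 4 = 20
dim Spin(5) = 20/2 = 10


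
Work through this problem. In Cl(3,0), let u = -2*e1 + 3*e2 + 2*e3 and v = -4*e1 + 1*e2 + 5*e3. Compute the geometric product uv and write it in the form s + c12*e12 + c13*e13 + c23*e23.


In Cl(3,0): e_i^2 = 1, e_ie_j = -e_je_i for i != j.
Scalar part = u . v = (-2)*(-4) + 3*1 + 2*5
= 8 + 3 + 10 = 21
e12 coeff = (-2)*1 - 3*(-4) = -2 - (-12) = 10
e13 coeff = (-2)*5 - 2*(-4) = -10 - (-8) = -2
e23 coeff = 3*5 - 2*1 = 15 - 2 = 13
uv = 21 + 10*e12 - 2*e13 + 13*e23


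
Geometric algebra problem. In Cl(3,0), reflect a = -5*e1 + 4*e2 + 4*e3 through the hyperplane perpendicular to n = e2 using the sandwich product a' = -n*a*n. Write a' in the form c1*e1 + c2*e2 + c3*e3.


Reflection formula: a' = -n*a*n, with n = e2 (unit vector, n^2 = 1).
For reflection through hyperplane perp to e2:
The component along e2 flips sign, others stay.
a = (-5, 4, 4)
a' = (-5, -4, 4)
a' = -5*e1 - 4*e2 + 4*e3


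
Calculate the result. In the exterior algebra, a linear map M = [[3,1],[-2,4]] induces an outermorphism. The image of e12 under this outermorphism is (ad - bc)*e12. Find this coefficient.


The outermorphism of a linear map f sends e1^e2 to f(e1)^f(e2).
f(e1) = 3*e1 - 2*e2
f(e2) = 1*e1 + 4*e2
f(e1) ^ f(e2) = (3*e1 - 2*e2) ^ (1*e1 + 4*e2)
= 3*4*e12 + (-2)*1*e21
= (12 - (-2))*e12
= 14*e12
Coefficient = 14


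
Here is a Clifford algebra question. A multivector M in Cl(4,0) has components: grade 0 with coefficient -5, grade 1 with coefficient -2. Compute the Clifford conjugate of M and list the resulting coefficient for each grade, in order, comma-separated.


Clifford conjugate sign for grade k: (-1)^(k(k+1)/2)
Grade 0: (-1)^(0*1/2) = (-1)^0 = 1, coeff -5 -> -5
Grade 1: (-1)^(1*2/2) = (-1)^1 = -1, coeff -2 -> 2
Conjugated coefficients: -5, 2


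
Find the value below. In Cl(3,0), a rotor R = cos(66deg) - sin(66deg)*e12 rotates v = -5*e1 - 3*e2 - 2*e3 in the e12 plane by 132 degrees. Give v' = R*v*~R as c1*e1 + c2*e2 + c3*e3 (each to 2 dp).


Rotor R = cos(66deg) - sin(66deg)*e12
Rotation angle theta = 2 * 66 = 132 degrees in the e12 plane (e1 -> e2).
The component perpendicular to the plane (e3) is invariant: v'_3 = v3 = -2.00
cos(132deg) = -0.6691, sin(132deg) = 0.7431
v'_1 = v1*cos(theta) - v2*sin(theta) = -5*(-0.6691) - (-3)*0.7431 = 5.58
v'_2 = v1*sin(theta) + v2*cos(theta) = -5*0.7431 + (-3)*(-0.6691) = -1.71
v' = 5.58*e1 - 1.71*e2 - 2.00*e3


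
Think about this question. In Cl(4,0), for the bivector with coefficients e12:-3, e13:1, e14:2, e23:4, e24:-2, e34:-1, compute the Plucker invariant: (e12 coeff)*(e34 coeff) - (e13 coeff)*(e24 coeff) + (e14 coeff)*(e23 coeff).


Plucker relation: af - be + cd
a*f = (-3)*(-1) = 3
b*e = 1*(-2) = -2
c*d = 2*4 = 8
af - be + cd = 3 - (-2) + 8
= 13


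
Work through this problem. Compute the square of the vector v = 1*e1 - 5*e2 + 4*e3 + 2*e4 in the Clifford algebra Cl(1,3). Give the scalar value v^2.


v^2 = sum of c_i^2 * e_i^2
Positive signature terms (e_i^2 = +1): 1^2 = 1
Negative signature terms (e_j^2 = -1): (-5)^2 + 4^2 + 2^2 = 45
v^2 = 1 - 45 = -44


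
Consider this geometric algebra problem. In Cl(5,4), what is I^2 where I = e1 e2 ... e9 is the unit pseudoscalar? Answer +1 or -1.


The pseudoscalar I = e1...e_n (product of all n generators) of Cl(p,q) satisfies I^2 = (-1)^(q + n(n-1)/2).
p = 5, q = 4, n = p + q = 9
n(n-1)/2 = 9 * 8 / 2 = 36
Exponent = q + n(n-1)/2 = 4 + 36 = 40
I^2 = (-1)^40 = +1


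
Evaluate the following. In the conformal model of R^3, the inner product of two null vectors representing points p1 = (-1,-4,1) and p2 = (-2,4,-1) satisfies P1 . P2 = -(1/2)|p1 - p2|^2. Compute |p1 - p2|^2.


p1 - p2 = (1, -8, 2)
|p1 - p2|^2 = 1^2 + (-8)^2 + 2^2
= 1 + 64 + 4
= 69


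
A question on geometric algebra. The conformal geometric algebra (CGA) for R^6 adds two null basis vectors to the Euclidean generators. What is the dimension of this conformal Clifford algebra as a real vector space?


The conformal model of R^6 uses Cl(7,1): the 6 Euclidean generators plus two extra orthogonal generators e+ (e+^2 = +1) and e- (e-^2 = -1), from which the null vectors e0, einf are built.
Number of generators m = 6 + 2 = 8.
dim Cl(p,q) = 2^m = 2^8 = 256


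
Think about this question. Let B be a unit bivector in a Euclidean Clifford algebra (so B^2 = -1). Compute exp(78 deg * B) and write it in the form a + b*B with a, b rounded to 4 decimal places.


For a unit bivector B with B^2 = -1, the exponential series gives
e^(theta*B) = cos(theta) + sin(theta)*B (the GA analogue of Euler's formula).
theta = 78 degrees = 1.361357 rad
cos(78 deg) = 0.2079
sin(78 deg) = 0.9781
exp(theta*B) = 0.2079 + 0.9781*B


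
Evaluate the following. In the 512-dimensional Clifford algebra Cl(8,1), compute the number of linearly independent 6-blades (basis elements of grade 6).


Number of grade-k basis blades in Cl(p,q) with n = p + q is C(n, k).
n = 8 + 1 = 9
C(9, 6) = 9! / (6! * 3!)
= 362880 / (720 * 6)
= 84


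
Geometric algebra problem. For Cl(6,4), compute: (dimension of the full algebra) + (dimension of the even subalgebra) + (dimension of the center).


n = 6 + 4 = 10
Total dim = 2^10 = 1024
Even subalgebra dim = 2^9 = 512
n is even, so center dim = 1
Sum = 1024 + 512 + 1 = 1537


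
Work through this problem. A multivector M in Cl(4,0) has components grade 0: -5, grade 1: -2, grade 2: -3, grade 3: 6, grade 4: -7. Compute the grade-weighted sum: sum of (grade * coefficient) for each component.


Grade-weighted sum = sum of grade_k * coefficient_k
0*(-5) = 0
1*(-2) = -2
2*(-3) = -6
3*6 = 18
4*(-7) = -28
Total = 0 + (-2) + (-6) + 18 + (-28) = -18


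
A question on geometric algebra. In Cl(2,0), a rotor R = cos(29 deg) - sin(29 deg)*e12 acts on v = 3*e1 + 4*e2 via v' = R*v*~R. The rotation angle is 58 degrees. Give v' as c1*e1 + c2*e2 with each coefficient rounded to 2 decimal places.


Rotor R = cos(29deg) - sin(29deg)*e12
Rotation angle theta = 2 * 29 = 58 degrees
v' = R*v*~R rotates v by theta.
cos(58deg) = 0.5299, sin(58deg) = 0.8480
v'_1 = 3*cos(58deg) - 4*sin(58deg)
= 3*0.5299 - 4*0.8480
= -1.80
v'_2 = 3*sin(58deg) + 4*cos(58deg)
= 3*0.8480 + 4*0.5299
= 4.66
v' = -1.80*e1 + 4.66*e2


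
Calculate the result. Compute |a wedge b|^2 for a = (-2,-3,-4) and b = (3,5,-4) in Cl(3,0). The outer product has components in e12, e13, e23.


a wedge b = (a1*b2 - a2*b1)*e12 + (a1*b3 - a3*b1)*e13 + (a2*b3 - a3*b2)*e23
e12 coeff: (-2)*5 - (-3)*3 = -10 - (-9) = -1
e13 coeff: (-2)*(-4) - (-4)*3 = 8 - (-12) = 20
e23 coeff: (-3)*(-4) - (-4)*5 = 12 - (-20) = 32
|a wedge b|^2 = (-1)^2 + 20^2 + 32^2
= 1 + 400 + 1024
= 1425


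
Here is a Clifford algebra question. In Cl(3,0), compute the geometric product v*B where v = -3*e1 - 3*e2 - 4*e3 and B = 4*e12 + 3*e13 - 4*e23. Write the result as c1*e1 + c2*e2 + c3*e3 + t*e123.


vB has grade-1 (vector) and grade-3 (trivector) parts: vB = (v _| B) + (v ^ B).
Vector part <vB>_1:
  e1: -v2*b12 - v3*b13 = -(-3)*(4) - (-4)*(3) = 24
  e2: v1*b12 - v3*b23 = (-3)*(4) - (-4)*(-4) = -28
  e3: v1*b13 + v2*b23 = (-3)*(3) + (-3)*(-4) = 3
Trivector part <vB>_3:
  e123: v1*b23 - v2*b13 + v3*b12 = (-3)*(-4) - (-3)*(3) + (-4)*(4) = 5
vB = 24*e1 - 28*e2 + 3*e3 + 5*e123


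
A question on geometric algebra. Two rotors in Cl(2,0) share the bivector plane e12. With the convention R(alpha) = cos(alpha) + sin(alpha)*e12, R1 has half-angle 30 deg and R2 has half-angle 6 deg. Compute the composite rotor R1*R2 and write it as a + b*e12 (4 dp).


Same-plane rotors commute and their half-angles add:
R1*R2 = cos(a1 + a2) + sin(a1 + a2)*e12.
a1 + a2 = 30 + 6 = 36 deg
cos(36 deg) = 0.8090
sin(36 deg) = 0.5878
R1*R2 = 0.8090 + 0.5878*e12


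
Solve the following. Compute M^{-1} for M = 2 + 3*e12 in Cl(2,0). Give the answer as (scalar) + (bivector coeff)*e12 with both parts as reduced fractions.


M = 2 + 3*e12, where e12^2 = -1.
Since M commutes with its reverse ~M = a - b*e12, M * ~M = a^2 - b^2*e12^2 = a^2 + b^2.
So M^{-1} = ~M / (a^2 + b^2) = (a - b*e12)/(a^2 + b^2).
a^2 + b^2 = 4 + 9 = 13
Scalar part = 2/13 = 2/13
Bivector coeff = -3/13 = -3/13
M^{-1} = 2/13 - 3/13*e12


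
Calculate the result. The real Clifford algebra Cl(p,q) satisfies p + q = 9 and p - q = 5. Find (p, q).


We need p + q = 9 and p - q = 5.
Adding: 2p = 9 + 5 = 14, so p = 7.
Then q = 9 - 7 = 2.
(p, q) = (7, 2)


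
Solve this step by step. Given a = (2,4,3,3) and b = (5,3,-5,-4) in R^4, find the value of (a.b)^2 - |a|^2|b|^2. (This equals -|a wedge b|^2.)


a . b = 2*5 + 4*3 + 3*(-5) + 3*(-4)
= 10 + 12 + (-15) + (-12) = -5
|a|^2 = 2^2 + 4^2 + 3^2 + 3^2 = 38
|b|^2 = 5^2 + 3^2 + (-5)^2 + (-4)^2 = 75
(a.b)^2 = (-5)^2 = 25
|a|^2 * |b|^2 = 38 * 75 = 2850
Result = 25 - 2850 = -2825


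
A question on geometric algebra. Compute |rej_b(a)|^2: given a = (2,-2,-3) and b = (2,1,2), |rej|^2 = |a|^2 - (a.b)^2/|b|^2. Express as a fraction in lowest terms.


|a|^2 = 2^2 + (-2)^2 + (-3)^2 = 17
|b|^2 = 2^2 + 1^2 + 2^2 = 9
a . b = 2*2 + (-2)*1 + (-3)*2 = -4
(a.b)^2 = (-4)^2 = 16
|rej|^2 = 17 - 16/9
= (153 - 16)/9
= 137/9
In lowest terms: 137/9


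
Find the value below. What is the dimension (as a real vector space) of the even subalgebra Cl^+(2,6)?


Even subalgebra dimension = 2^(n-1)
n = 2 + 6 = 8
2^(8 - 1) = 2^7 = 128
Verification: sum of C(8,k) for even k = 1 + 28 + 70 + 28 + 1 = 128
Result = 128


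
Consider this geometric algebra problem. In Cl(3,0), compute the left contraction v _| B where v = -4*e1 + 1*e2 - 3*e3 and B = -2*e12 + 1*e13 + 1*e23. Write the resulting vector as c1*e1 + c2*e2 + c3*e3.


Left contraction v _| B = <vB>_1 (grade-1 part of the geometric product vB).
Using e1_|e12 = e2, e2_|e12 = -e1, e1_|e13 = e3, e3_|e13 = -e1, e2_|e23 = e3, e3_|e23 = -e2:
e1 coeff: -v2*b12 - v3*b13 = -(1)*(-2) - (-3)*(1) = 5
e2 coeff: v1*b12 - v3*b23 = (-4)*(-2) - (-3)*(1) = 11
e3 coeff: v1*b13 + v2*b23 = (-4)*(1) + (1)*(1) = -3
v _| B = 5*e1 + 11*e2 - 3*e3


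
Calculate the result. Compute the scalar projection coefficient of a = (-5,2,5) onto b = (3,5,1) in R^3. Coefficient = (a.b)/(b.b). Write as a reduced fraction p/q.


Projection coefficient = (a . b) / (b . b)
a . b = (-5)*3 + 2*5 + 5*1
= -15 + 10 + 5 = 0
b . b = 3^2 + 5^2 + 1^2
= 9 + 25 + 1 = 35
Coefficient = 0/35
In lowest terms: 0/1


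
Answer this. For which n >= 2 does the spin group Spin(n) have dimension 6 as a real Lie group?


dim Spin(n) = dim so(n) = n(n-1)/2.
Solve n(n-1)/2 = 6, i.e. n^2 - n - 12 = 0.
Discriminant = 1 + 8*6 = 49
n = (1 + sqrt(49))/2 = (1 + 7)/2 = 4


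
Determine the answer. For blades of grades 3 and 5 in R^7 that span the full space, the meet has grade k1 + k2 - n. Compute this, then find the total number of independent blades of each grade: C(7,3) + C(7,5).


Meet grade = grade(A) + grade(B) - n
= 3 + 5 - 7 = 1
C(7,3) = 35
C(7,5) = 21
dim_A + dim_B = 35 + 21 = 56


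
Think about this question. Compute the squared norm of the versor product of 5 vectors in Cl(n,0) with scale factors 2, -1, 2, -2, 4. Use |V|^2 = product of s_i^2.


Each vector v_i has |v_i|^2 = s_i^2
Squared scales: 2^2 = 4, (-1)^2 = 1, 2^2 = 4, (-2)^2 = 4, 4^2 = 16
|V|^2 = 4 * 1 * 4 * 4 * 16
= 1024


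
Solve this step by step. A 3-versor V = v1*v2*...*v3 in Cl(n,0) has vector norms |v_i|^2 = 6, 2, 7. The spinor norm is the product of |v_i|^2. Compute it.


Spinor norm N(V) = |v1|^2 * |v2|^2 * ... * |v3|^2
= 6 * 2 * 7
Running product: 6, 12, 84
N(V) = 84


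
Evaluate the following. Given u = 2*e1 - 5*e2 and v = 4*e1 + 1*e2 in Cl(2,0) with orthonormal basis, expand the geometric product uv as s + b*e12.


Expand: (2*e1 - 5*e2)(4*e1 + 1*e2)
= 2*4*e1e1 + 2*1*e1e2 + (-5)*4*e2e1 + (-5)*1*e2e2
Using e1^2 = e2^2 = 1, e2e1 = -e1e2:
Scalar part s = 2*4 + (-5)*1 = 8 + (-5) = 3
Bivector part b = 2*1 - (-5)*4 = 2 - (-20) = 22
uv = 3 + 22*e12


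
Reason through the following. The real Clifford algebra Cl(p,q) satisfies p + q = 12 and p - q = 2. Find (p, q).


We need p + q = 12 and p - q = 2.
Adding: 2p = 12 + 2 = 14, so p = 7.
Then q = 12 - 7 = 5.
(p, q) = (7, 5)


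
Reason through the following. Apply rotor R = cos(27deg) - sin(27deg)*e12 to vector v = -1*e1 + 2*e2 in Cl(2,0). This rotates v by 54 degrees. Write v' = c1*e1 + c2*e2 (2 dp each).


Rotor R = cos(27deg) - sin(27deg)*e12
Rotation angle theta = 2 * 27 = 54 degrees
v' = R*v*~R rotates v by theta.
cos(54deg) = 0.5878, sin(54deg) = 0.8090
v'_1 = -1*cos(54deg) - 2*sin(54deg)
= -1*0.5878 - 2*0.8090
= -2.21
v'_2 = -1*sin(54deg) + 2*cos(54deg)
= -1*0.8090 + 2*0.5878
= 0.37
v' = -2.21*e1 + 0.37*e2


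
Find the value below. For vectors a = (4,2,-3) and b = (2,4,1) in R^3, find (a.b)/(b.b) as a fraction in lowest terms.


Projection coefficient = (a . b) / (b . b)
a . b = 4*2 + 2*4 + (-3)*1
= 8 + 8 + (-3) = 13
b . b = 2^2 + 4^2 + 1^2
= 4 + 16 + 1 = 21
Coefficient = 13/21
In lowest terms: 13/21


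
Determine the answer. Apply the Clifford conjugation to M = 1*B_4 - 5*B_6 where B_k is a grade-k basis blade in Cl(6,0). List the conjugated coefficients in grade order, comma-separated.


Clifford conjugate sign for grade k: (-1)^(k(k+1)/2)
Grade 4: (-1)^(4*5/2) = (-1)^10 = 1, coeff 1 -> 1
Grade 6: (-1)^(6*7/2) = (-1)^21 = -1, coeff -5 -> 5
Conjugated coefficients: 1, 5


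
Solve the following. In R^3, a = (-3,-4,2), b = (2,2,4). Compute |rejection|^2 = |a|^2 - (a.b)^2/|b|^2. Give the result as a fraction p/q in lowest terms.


|a|^2 = (-3)^2 + (-4)^2 + 2^2 = 29
|b|^2 = 2^2 + 2^2 + 4^2 = 24
a . b = (-3)*2 + (-4)*2 + 2*4 = -6
(a.b)^2 = (-6)^2 = 36
|rej|^2 = 29 - 36/24
= (696 - 36)/24
= 660/24
In lowest terms: 55/2


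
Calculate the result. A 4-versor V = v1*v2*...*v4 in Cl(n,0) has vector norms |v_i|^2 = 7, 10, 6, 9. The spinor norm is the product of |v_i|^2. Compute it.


Spinor norm N(V) = |v1|^2 * |v2|^2 * ... * |v4|^2
= 7 * 10 * 6 * 9
Running product: 7, 70, 420, 3780
N(V) = 3780


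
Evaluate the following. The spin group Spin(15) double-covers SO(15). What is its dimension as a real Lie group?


Spin(n) double-covers SO(n); both have Lie algebra so(n) of dimension n(n-1)/2.
n = 15
n(n-1) = 15 * 14 = 210
dim Spin(15) = 210/2 = 105


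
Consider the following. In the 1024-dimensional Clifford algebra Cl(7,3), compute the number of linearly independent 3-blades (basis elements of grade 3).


Number of grade-k basis blades in Cl(p,q) with n = p + q is C(n, k).
n = 7 + 3 = 10
C(10, 3) = 10! / (3! * 7!)
= 3628800 / (6 * 5040)
= 120


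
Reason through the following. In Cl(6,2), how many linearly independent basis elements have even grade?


Even subalgebra dimension = 2^(n-1)
n = 6 + 2 = 8
2^(8 - 1) = 2^7 = 128
Verification: sum of C(8,k) for even k = 1 + 28 + 70 + 28 + 1 = 128
Result = 128


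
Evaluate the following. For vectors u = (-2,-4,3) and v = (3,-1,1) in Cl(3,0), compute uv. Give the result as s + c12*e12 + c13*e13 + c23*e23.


In Cl(3,0): e_i^2 = 1, e_ie_j = -e_je_i for i != j.
Scalar part = u . v = (-2)*3 + (-4)*(-1) + 3*1
= -6 + 4 + 3 = 1
e12 coeff = (-2)*(-1) - (-4)*3 = 2 - (-12) = 14
e13 coeff = (-2)*1 - 3*3 = -2 - 9 = -11
e23 coeff = (-4)*1 - 3*(-1) = -4 - (-3) = -1
uv = 1 + 14*e12 - 11*e13 - 1*e23


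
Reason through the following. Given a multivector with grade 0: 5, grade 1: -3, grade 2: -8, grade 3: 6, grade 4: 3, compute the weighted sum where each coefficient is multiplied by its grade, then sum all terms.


Grade-weighted sum = sum of grade_k * coefficient_k
0*5 = 0
1*(-3) = -3
2*(-8) = -16
3*6 = 18
4*3 = 12
Total = 0 + (-3) + (-16) + 18 + 12 = 11


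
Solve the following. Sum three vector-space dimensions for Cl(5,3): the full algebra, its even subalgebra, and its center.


n = 5 + 3 = 8
Total dim = 2^8 = 256
Even subalgebra dim = 2^7 = 128
n is even, so center dim = 1
Sum = 256 + 128 + 1 = 385


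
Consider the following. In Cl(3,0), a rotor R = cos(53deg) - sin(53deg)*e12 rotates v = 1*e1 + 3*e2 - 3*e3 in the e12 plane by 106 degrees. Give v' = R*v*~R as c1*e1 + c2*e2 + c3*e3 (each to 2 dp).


Rotor R = cos(53deg) - sin(53deg)*e12
Rotation angle theta = 2 * 53 = 106 degrees in the e12 plane (e1 -> e2).
The component perpendicular to the plane (e3) is invariant: v'_3 = v3 = -3.00
cos(106deg) = -0.2756, sin(106deg) = 0.9613
v'_1 = v1*cos(theta) - v2*sin(theta) = 1*(-0.2756) - 3*0.9613 = -3.16
v'_2 = v1*sin(theta) + v2*cos(theta) = 1*0.9613 + 3*(-0.2756) = 0.13
v' = -3.16*e1 + 0.13*e2 - 3.00*e3
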